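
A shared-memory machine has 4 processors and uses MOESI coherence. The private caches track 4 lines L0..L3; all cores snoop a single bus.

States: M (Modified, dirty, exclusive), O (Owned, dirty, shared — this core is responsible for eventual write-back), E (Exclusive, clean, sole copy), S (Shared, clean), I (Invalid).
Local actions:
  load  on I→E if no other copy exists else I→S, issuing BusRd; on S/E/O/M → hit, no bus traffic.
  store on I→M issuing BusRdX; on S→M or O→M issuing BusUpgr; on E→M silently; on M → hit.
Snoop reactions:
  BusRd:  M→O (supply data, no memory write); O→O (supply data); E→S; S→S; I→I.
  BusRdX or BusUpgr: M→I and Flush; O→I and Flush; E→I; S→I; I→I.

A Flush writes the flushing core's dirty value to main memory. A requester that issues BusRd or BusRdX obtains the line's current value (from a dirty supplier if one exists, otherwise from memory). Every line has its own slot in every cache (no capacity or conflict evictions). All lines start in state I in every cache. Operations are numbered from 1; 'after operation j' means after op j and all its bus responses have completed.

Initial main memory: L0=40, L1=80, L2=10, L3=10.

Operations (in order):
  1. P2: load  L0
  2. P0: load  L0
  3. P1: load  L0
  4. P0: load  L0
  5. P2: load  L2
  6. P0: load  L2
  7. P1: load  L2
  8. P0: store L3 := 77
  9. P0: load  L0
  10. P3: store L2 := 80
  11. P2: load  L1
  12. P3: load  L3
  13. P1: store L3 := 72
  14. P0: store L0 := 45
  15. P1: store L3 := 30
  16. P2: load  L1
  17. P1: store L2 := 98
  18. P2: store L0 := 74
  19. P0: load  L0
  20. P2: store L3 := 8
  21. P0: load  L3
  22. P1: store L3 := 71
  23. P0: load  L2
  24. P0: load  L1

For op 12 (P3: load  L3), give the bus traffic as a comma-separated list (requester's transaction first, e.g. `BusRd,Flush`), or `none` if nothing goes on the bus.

1. P2: load  L0  bus=[BusRd]  L0: P0=I P1=I P2=E P3=I  mem[L0]=40
2. P0: load  L0  bus=[BusRd]  L0: P0=S P1=I P2=S P3=I  mem[L0]=40
3. P1: load  L0  bus=[BusRd]  L0: P0=S P1=S P2=S P3=I  mem[L0]=40
4. P0: load  L0  bus=[-]  L0: P0=S P1=S P2=S P3=I  mem[L0]=40
5. P2: load  L2  bus=[BusRd]  L2: P0=I P1=I P2=E P3=I  mem[L2]=10
6. P0: load  L2  bus=[BusRd]  L2: P0=S P1=I P2=S P3=I  mem[L2]=10
7. P1: load  L2  bus=[BusRd]  L2: P0=S P1=S P2=S P3=I  mem[L2]=10
8. P0: store L3 := 77  bus=[BusRdX]  L3: P0=M P1=I P2=I P3=I  mem[L3]=10
9. P0: load  L0  bus=[-]  L0: P0=S P1=S P2=S P3=I  mem[L0]=40
10. P3: store L2 := 80  bus=[BusRdX]  L2: P0=I P1=I P2=I P3=M  mem[L2]=10
11. P2: load  L1  bus=[BusRd]  L1: P0=I P1=I P2=E P3=I  mem[L1]=80
12. P3: load  L3  bus=[BusRd]  L3: P0=O P1=I P2=I P3=S  mem[L3]=10
13. P1: store L3 := 72  bus=[BusRdX,Flush]  L3: P0=I P1=M P2=I P3=I  mem[L3]=77
14. P0: store L0 := 45  bus=[BusUpgr]  L0: P0=M P1=I P2=I P3=I  mem[L0]=40
15. P1: store L3 := 30  bus=[-]  L3: P0=I P1=M P2=I P3=I  mem[L3]=77
16. P2: load  L1  bus=[-]  L1: P0=I P1=I P2=E P3=I  mem[L1]=80
17. P1: store L2 := 98  bus=[BusRdX,Flush]  L2: P0=I P1=M P2=I P3=I  mem[L2]=80
18. P2: store L0 := 74  bus=[BusRdX,Flush]  L0: P0=I P1=I P2=M P3=I  mem[L0]=45
19. P0: load  L0  bus=[BusRd]  L0: P0=S P1=I P2=O P3=I  mem[L0]=45
20. P2: store L3 := 8  bus=[BusRdX,Flush]  L3: P0=I P1=I P2=M P3=I  mem[L3]=30
21. P0: load  L3  bus=[BusRd]  L3: P0=S P1=I P2=O P3=I  mem[L3]=30
22. P1: store L3 := 71  bus=[BusRdX,Flush]  L3: P0=I P1=M P2=I P3=I  mem[L3]=8
23. P0: load  L2  bus=[BusRd]  L2: P0=S P1=O P2=I P3=I  mem[L2]=80
24. P0: load  L1  bus=[BusRd]  L1: P0=S P1=I P2=S P3=I  mem[L1]=80

bus = BusRd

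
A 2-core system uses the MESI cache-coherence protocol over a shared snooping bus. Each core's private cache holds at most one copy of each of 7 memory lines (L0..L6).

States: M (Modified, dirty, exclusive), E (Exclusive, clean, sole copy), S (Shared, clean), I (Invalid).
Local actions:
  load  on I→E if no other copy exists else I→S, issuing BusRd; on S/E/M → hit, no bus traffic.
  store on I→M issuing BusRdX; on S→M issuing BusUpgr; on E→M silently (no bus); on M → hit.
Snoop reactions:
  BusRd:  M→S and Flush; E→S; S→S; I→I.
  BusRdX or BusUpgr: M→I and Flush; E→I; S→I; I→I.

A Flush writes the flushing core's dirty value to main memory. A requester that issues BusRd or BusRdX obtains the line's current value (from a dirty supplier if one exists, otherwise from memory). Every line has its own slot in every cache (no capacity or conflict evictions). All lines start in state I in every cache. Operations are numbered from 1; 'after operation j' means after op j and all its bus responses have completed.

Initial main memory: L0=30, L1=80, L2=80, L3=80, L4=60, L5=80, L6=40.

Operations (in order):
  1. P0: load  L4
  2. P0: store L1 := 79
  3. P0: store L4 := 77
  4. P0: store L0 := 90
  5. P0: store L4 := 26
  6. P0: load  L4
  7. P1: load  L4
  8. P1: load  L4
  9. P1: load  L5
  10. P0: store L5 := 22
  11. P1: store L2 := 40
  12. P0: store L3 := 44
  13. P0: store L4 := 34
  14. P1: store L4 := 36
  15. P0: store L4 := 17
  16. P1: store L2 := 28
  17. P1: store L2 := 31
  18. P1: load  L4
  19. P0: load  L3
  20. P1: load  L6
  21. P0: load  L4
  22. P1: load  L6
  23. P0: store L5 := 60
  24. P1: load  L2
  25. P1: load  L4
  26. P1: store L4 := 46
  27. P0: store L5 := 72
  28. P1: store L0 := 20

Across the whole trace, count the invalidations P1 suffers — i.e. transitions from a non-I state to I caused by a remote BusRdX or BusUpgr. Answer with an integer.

invalidations = 3

[1] P0: load  L4 | P0:E(60), P1:I | bus: BusRd
[2] P0: store L1 := 79 | P0:M(79), P1:I | bus: BusRdX
[3] P0: store L4 := 77 | P0:M(77), P1:I | bus: none
[4] P0: store L0 := 90 | P0:M(90), P1:I | bus: BusRdX
[5] P0: store L4 := 26 | P0:M(26), P1:I | bus: none
[6] P0: load  L4 | P0:M(26), P1:I | bus: none
[7] P1: load  L4 | P0:S(26), P1:S(26) | bus: BusRd,Flush
[8] P1: load  L4 | P0:S(26), P1:S(26) | bus: none
[9] P1: load  L5 | P0:I, P1:E(80) | bus: BusRd
[10] P0: store L5 := 22 | P0:M(22), P1:I | bus: BusRdX
[11] P1: store L2 := 40 | P0:I, P1:M(40) | bus: BusRdX
[12] P0: store L3 := 44 | P0:M(44), P1:I | bus: BusRdX
[13] P0: store L4 := 34 | P0:M(34), P1:I | bus: BusUpgr
[14] P1: store L4 := 36 | P0:I, P1:M(36) | bus: BusRdX,Flush
[15] P0: store L4 := 17 | P0:M(17), P1:I | bus: BusRdX,Flush
[16] P1: store L2 := 28 | P0:I, P1:M(28) | bus: none
[17] P1: store L2 := 31 | P0:I, P1:M(31) | bus: none
[18] P1: load  L4 | P0:S(17), P1:S(17) | bus: BusRd,Flush
[19] P0: load  L3 | P0:M(44), P1:I | bus: none
[20] P1: load  L6 | P0:I, P1:E(40) | bus: BusRd
[21] P0: load  L4 | P0:S(17), P1:S(17) | bus: none
[22] P1: load  L6 | P0:I, P1:E(40) | bus: none
[23] P0: store L5 := 60 | P0:M(60), P1:I | bus: none
[24] P1: load  L2 | P0:I, P1:M(31) | bus: none
[25] P1: load  L4 | P0:S(17), P1:S(17) | bus: none
[26] P1: store L4 := 46 | P0:I, P1:M(46) | bus: BusUpgr
[27] P0: store L5 := 72 | P0:M(72), P1:I | bus: none
[28] P1: store L0 := 20 | P0:I, P1:M(20) | bus: BusRdX,Flush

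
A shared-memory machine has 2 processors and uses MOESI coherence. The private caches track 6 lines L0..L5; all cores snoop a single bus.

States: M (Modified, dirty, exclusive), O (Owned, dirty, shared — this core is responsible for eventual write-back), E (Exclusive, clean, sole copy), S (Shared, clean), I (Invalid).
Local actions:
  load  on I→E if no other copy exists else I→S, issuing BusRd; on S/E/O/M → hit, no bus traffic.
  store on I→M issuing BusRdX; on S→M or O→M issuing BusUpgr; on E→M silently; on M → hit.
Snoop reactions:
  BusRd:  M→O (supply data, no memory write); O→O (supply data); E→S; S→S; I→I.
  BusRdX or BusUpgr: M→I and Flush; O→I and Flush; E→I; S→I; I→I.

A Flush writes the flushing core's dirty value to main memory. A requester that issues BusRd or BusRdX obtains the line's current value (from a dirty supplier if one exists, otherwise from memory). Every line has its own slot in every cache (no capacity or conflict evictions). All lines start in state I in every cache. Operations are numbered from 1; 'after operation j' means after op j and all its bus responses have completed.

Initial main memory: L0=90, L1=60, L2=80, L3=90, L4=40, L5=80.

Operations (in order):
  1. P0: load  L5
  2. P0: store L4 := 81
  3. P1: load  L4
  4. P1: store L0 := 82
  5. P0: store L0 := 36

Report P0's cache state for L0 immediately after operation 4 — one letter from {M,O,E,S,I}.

[1] P0: load  L5 | P0:E(80), P1:I | bus: BusRd
[2] P0: store L4 := 81 | P0:M(81), P1:I | bus: BusRdX
[3] P1: load  L4 | P0:O(81), P1:S(81) | bus: BusRd
[4] P1: store L0 := 82 | P0:I, P1:M(82) | bus: BusRdX
[5] P0: store L0 := 36 | P0:M(36), P1:I | bus: BusRdX,Flush

state = I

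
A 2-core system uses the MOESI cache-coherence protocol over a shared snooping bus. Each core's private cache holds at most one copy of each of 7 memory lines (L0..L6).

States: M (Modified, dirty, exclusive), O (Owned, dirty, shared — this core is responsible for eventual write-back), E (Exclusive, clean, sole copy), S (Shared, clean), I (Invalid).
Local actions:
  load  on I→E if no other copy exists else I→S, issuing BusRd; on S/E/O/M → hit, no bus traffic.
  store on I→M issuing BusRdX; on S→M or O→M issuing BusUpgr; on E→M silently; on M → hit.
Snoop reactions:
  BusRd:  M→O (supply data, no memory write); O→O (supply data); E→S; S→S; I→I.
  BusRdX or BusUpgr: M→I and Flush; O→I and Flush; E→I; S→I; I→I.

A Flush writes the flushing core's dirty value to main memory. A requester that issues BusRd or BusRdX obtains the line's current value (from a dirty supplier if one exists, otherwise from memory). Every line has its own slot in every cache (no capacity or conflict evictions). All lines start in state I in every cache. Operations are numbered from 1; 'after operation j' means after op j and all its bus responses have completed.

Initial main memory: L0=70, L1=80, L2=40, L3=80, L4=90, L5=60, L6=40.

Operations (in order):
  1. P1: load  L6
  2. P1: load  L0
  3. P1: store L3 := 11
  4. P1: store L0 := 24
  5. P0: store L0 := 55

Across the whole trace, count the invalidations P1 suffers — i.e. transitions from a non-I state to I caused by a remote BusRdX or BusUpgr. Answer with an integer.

[1] P1: load  L6 | P0:I, P1:E(40) | bus: BusRd
[2] P1: load  L0 | P0:I, P1:E(70) | bus: BusRd
[3] P1: store L3 := 11 | P0:I, P1:M(11) | bus: BusRdX
[4] P1: store L0 := 24 | P0:I, P1:M(24) | bus: none
[5] P0: store L0 := 55 | P0:M(55), P1:I | bus: BusRdX,Flush

invalidations = 1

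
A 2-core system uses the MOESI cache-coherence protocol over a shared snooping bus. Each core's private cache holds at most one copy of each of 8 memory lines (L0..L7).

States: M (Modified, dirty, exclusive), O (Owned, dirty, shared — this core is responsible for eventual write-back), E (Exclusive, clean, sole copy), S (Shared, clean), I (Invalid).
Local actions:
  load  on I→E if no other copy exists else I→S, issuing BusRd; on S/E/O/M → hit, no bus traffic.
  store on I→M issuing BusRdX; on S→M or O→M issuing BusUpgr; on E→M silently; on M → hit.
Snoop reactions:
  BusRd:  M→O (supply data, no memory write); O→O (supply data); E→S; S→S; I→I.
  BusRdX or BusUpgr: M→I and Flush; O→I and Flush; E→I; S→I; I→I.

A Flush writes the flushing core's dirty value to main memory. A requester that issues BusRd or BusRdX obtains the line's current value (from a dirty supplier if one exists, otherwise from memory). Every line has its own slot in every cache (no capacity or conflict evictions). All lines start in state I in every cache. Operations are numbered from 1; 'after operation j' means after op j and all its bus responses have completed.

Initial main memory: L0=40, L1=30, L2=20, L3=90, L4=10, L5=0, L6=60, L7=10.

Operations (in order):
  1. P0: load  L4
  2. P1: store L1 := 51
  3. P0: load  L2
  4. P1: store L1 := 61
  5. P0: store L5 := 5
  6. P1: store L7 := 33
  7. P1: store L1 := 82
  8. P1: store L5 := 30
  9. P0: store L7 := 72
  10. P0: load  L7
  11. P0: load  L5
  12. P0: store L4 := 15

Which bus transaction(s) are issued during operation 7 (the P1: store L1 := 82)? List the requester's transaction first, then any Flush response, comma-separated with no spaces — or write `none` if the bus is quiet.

step 1: P0: load  L4  ⟶  EI  (L4)  txn=BusRd  M[L4]=10
step 2: P1: store L1 := 51  ⟶  IM  (L1)  txn=BusRdX  M[L1]=30
step 3: P0: load  L2  ⟶  EI  (L2)  txn=BusRd  M[L2]=20
step 4: P1: store L1 := 61  ⟶  IM  (L1)  txn=∅  M[L1]=30
step 5: P0: store L5 := 5  ⟶  MI  (L5)  txn=BusRdX  M[L5]=0
step 6: P1: store L7 := 33  ⟶  IM  (L7)  txn=BusRdX  M[L7]=10
step 7: P1: store L1 := 82  ⟶  IM  (L1)  txn=∅  M[L1]=30
step 8: P1: store L5 := 30  ⟶  IM  (L5)  txn=BusRdX+Flush  M[L5]=5
step 9: P0: store L7 := 72  ⟶  MI  (L7)  txn=BusRdX+Flush  M[L7]=33
step 10: P0: load  L7  ⟶  MI  (L7)  txn=∅  M[L7]=33
step 11: P0: load  L5  ⟶  SO  (L5)  txn=BusRd  M[L5]=5
step 12: P0: store L4 := 15  ⟶  MI  (L4)  txn=∅  M[L4]=10

bus = none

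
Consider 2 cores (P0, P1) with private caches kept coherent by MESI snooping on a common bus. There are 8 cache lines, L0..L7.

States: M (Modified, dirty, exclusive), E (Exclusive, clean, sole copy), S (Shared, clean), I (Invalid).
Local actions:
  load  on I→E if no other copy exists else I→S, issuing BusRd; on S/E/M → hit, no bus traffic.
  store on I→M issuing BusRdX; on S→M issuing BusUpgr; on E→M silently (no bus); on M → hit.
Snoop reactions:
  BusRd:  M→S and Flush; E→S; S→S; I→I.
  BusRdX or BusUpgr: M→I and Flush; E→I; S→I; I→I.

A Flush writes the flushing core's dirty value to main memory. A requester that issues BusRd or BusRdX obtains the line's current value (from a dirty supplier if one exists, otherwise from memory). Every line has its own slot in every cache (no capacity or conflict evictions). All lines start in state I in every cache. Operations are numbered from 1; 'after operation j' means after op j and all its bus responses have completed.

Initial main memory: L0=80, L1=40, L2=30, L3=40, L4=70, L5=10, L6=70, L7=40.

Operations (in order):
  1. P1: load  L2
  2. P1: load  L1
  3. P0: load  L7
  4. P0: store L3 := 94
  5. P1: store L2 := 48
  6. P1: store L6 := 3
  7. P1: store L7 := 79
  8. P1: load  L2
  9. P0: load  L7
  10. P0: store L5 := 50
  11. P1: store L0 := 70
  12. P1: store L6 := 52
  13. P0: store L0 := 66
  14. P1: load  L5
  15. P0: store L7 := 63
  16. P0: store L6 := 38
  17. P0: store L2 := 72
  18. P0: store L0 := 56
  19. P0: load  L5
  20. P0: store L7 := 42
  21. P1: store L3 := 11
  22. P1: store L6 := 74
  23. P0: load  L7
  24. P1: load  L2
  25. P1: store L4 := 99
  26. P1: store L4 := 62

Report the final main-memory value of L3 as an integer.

1. P1: load  L2  bus=[BusRd]  L2: P0=I P1=E  mem[L2]=30
2. P1: load  L1  bus=[BusRd]  L1: P0=I P1=E  mem[L1]=40
3. P0: load  L7  bus=[BusRd]  L7: P0=E P1=I  mem[L7]=40
4. P0: store L3 := 94  bus=[BusRdX]  L3: P0=M P1=I  mem[L3]=40
5. P1: store L2 := 48  bus=[-]  L2: P0=I P1=M  mem[L2]=30
6. P1: store L6 := 3  bus=[BusRdX]  L6: P0=I P1=M  mem[L6]=70
7. P1: store L7 := 79  bus=[BusRdX]  L7: P0=I P1=M  mem[L7]=40
8. P1: load  L2  bus=[-]  L2: P0=I P1=M  mem[L2]=30
9. P0: load  L7  bus=[BusRd,Flush]  L7: P0=S P1=S  mem[L7]=79
10. P0: store L5 := 50  bus=[BusRdX]  L5: P0=M P1=I  mem[L5]=10
11. P1: store L0 := 70  bus=[BusRdX]  L0: P0=I P1=M  mem[L0]=80
12. P1: store L6 := 52  bus=[-]  L6: P0=I P1=M  mem[L6]=70
13. P0: store L0 := 66  bus=[BusRdX,Flush]  L0: P0=M P1=I  mem[L0]=70
14. P1: load  L5  bus=[BusRd,Flush]  L5: P0=S P1=S  mem[L5]=50
15. P0: store L7 := 63  bus=[BusUpgr]  L7: P0=M P1=I  mem[L7]=79
16. P0: store L6 := 38  bus=[BusRdX,Flush]  L6: P0=M P1=I  mem[L6]=52
17. P0: store L2 := 72  bus=[BusRdX,Flush]  L2: P0=M P1=I  mem[L2]=48
18. P0: store L0 := 56  bus=[-]  L0: P0=M P1=I  mem[L0]=70
19. P0: load  L5  bus=[-]  L5: P0=S P1=S  mem[L5]=50
20. P0: store L7 := 42  bus=[-]  L7: P0=M P1=I  mem[L7]=79
21. P1: store L3 := 11  bus=[BusRdX,Flush]  L3: P0=I P1=M  mem[L3]=94
22. P1: store L6 := 74  bus=[BusRdX,Flush]  L6: P0=I P1=M  mem[L6]=38
23. P0: load  L7  bus=[-]  L7: P0=M P1=I  mem[L7]=79
24. P1: load  L2  bus=[BusRd,Flush]  L2: P0=S P1=S  mem[L2]=72
25. P1: store L4 := 99  bus=[BusRdX]  L4: P0=I P1=M  mem[L4]=70
26. P1: store L4 := 62  bus=[-]  L4: P0=I P1=M  mem[L4]=70

memory[L3] = 94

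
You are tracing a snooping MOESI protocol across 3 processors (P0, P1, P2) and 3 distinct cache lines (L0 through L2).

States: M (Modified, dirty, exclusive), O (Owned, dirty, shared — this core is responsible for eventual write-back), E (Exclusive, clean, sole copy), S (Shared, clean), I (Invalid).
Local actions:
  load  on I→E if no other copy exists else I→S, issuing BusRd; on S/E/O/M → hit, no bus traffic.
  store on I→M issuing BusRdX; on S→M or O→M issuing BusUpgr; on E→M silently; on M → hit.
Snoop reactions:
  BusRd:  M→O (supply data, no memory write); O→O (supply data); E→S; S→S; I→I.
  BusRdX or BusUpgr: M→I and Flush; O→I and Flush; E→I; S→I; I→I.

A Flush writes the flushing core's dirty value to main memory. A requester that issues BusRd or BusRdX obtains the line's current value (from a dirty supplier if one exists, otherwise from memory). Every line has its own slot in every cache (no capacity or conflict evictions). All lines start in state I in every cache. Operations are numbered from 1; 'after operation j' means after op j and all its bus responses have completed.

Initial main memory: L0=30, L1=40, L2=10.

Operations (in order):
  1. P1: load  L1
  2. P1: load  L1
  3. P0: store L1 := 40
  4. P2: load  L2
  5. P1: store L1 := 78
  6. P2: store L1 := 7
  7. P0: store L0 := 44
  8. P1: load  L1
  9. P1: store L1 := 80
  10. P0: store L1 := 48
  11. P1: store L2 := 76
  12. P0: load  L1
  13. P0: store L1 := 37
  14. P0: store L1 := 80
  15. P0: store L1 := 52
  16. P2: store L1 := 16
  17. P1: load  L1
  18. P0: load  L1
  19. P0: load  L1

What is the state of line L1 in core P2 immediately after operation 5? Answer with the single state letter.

state = I

[1] P1: load  L1 | P0:I, P1:E(40), P2:I | bus: BusRd
[2] P1: load  L1 | P0:I, P1:E(40), P2:I | bus: none
[3] P0: store L1 := 40 | P0:M(40), P1:I, P2:I | bus: BusRdX
[4] P2: load  L2 | P0:I, P1:I, P2:E(10) | bus: BusRd
[5] P1: store L1 := 78 | P0:I, P1:M(78), P2:I | bus: BusRdX,Flush
[6] P2: store L1 := 7 | P0:I, P1:I, P2:M(7) | bus: BusRdX,Flush
[7] P0: store L0 := 44 | P0:M(44), P1:I, P2:I | bus: BusRdX
[8] P1: load  L1 | P0:I, P1:S(7), P2:O(7) | bus: BusRd
[9] P1: store L1 := 80 | P0:I, P1:M(80), P2:I | bus: BusUpgr,Flush
[10] P0: store L1 := 48 | P0:M(48), P1:I, P2:I | bus: BusRdX,Flush
[11] P1: store L2 := 76 | P0:I, P1:M(76), P2:I | bus: BusRdX
[12] P0: load  L1 | P0:M(48), P1:I, P2:I | bus: none
[13] P0: store L1 := 37 | P0:M(37), P1:I, P2:I | bus: none
[14] P0: store L1 := 80 | P0:M(80), P1:I, P2:I | bus: none
[15] P0: store L1 := 52 | P0:M(52), P1:I, P2:I | bus: none
[16] P2: store L1 := 16 | P0:I, P1:I, P2:M(16) | bus: BusRdX,Flush
[17] P1: load  L1 | P0:I, P1:S(16), P2:O(16) | bus: BusRd
[18] P0: load  L1 | P0:S(16), P1:S(16), P2:O(16) | bus: BusRd
[19] P0: load  L1 | P0:S(16), P1:S(16), P2:O(16) | bus: none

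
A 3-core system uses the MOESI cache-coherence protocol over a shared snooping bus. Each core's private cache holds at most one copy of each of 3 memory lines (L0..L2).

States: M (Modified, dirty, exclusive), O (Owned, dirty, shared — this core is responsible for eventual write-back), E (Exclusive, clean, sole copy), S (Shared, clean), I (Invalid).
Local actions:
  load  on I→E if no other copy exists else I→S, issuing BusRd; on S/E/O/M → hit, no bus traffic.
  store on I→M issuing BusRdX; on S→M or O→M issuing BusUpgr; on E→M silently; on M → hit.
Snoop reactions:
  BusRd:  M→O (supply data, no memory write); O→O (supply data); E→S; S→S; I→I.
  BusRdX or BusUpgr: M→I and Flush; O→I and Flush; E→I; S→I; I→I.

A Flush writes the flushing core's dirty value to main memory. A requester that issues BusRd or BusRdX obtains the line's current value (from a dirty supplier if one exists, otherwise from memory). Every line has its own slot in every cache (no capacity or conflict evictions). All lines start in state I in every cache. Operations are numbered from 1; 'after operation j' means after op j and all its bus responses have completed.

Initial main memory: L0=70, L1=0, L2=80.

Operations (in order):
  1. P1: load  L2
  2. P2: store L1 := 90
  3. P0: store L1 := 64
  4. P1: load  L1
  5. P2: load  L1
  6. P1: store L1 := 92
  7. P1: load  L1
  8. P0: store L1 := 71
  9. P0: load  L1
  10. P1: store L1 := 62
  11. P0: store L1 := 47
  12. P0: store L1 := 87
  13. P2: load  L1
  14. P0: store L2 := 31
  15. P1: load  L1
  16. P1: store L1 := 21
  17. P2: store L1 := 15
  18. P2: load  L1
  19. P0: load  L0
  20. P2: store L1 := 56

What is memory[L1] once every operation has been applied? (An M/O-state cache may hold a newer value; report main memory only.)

memory[L1] = 21

[1] P1: load  L2 | P0:I, P1:E(80), P2:I | bus: BusRd
[2] P2: store L1 := 90 | P0:I, P1:I, P2:M(90) | bus: BusRdX
[3] P0: store L1 := 64 | P0:M(64), P1:I, P2:I | bus: BusRdX,Flush
[4] P1: load  L1 | P0:O(64), P1:S(64), P2:I | bus: BusRd
[5] P2: load  L1 | P0:O(64), P1:S(64), P2:S(64) | bus: BusRd
[6] P1: store L1 := 92 | P0:I, P1:M(92), P2:I | bus: BusUpgr,Flush
[7] P1: load  L1 | P0:I, P1:M(92), P2:I | bus: none
[8] P0: store L1 := 71 | P0:M(71), P1:I, P2:I | bus: BusRdX,Flush
[9] P0: load  L1 | P0:M(71), P1:I, P2:I | bus: none
[10] P1: store L1 := 62 | P0:I, P1:M(62), P2:I | bus: BusRdX,Flush
[11] P0: store L1 := 47 | P0:M(47), P1:I, P2:I | bus: BusRdX,Flush
[12] P0: store L1 := 87 | P0:M(87), P1:I, P2:I | bus: none
[13] P2: load  L1 | P0:O(87), P1:I, P2:S(87) | bus: BusRd
[14] P0: store L2 := 31 | P0:M(31), P1:I, P2:I | bus: BusRdX
[15] P1: load  L1 | P0:O(87), P1:S(87), P2:S(87) | bus: BusRd
[16] P1: store L1 := 21 | P0:I, P1:M(21), P2:I | bus: BusUpgr,Flush
[17] P2: store L1 := 15 | P0:I, P1:I, P2:M(15) | bus: BusRdX,Flush
[18] P2: load  L1 | P0:I, P1:I, P2:M(15) | bus: none
[19] P0: load  L0 | P0:E(70), P1:I, P2:I | bus: BusRd
[20] P2: store L1 := 56 | P0:I, P1:I, P2:M(56) | bus: none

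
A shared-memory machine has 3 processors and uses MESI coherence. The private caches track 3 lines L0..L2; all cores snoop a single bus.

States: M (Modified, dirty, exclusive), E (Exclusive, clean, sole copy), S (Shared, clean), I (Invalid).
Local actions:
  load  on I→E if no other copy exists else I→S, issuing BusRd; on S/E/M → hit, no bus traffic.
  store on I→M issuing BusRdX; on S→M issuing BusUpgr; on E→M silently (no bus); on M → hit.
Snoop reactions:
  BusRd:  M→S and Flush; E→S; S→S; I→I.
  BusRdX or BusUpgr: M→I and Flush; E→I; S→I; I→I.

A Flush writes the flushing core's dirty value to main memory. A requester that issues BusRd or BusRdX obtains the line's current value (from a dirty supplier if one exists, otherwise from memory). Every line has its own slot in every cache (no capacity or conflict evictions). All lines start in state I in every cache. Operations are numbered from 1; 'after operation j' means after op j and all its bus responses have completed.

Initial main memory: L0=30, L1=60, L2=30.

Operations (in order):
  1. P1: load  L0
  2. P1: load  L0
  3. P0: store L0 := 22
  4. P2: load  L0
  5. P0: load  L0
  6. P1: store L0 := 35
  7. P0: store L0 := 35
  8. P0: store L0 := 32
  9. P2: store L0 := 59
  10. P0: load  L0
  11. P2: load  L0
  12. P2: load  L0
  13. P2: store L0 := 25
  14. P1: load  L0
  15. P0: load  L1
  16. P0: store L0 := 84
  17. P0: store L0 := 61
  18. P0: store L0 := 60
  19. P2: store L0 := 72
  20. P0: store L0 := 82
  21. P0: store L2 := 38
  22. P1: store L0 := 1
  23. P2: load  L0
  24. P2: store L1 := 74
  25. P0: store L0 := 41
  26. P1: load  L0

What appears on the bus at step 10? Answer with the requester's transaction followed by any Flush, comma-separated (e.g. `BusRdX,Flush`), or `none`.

step 1: P1: load  L0  ⟶  IEI  (L0)  txn=BusRd  M[L0]=30
step 2: P1: load  L0  ⟶  IEI  (L0)  txn=∅  M[L0]=30
step 3: P0: store L0 := 22  ⟶  MII  (L0)  txn=BusRdX  M[L0]=30
step 4: P2: load  L0  ⟶  SIS  (L0)  txn=BusRd+Flush  M[L0]=22
step 5: P0: load  L0  ⟶  SIS  (L0)  txn=∅  M[L0]=22
step 6: P1: store L0 := 35  ⟶  IMI  (L0)  txn=BusRdX  M[L0]=22
step 7: P0: store L0 := 35  ⟶  MII  (L0)  txn=BusRdX+Flush  M[L0]=35
step 8: P0: store L0 := 32  ⟶  MII  (L0)  txn=∅  M[L0]=35
step 9: P2: store L0 := 59  ⟶  IIM  (L0)  txn=BusRdX+Flush  M[L0]=32
step 10: P0: load  L0  ⟶  SIS  (L0)  txn=BusRd+Flush  M[L0]=59
step 11: P2: load  L0  ⟶  SIS  (L0)  txn=∅  M[L0]=59
step 12: P2: load  L0  ⟶  SIS  (L0)  txn=∅  M[L0]=59
step 13: P2: store L0 := 25  ⟶  IIM  (L0)  txn=BusUpgr  M[L0]=59
step 14: P1: load  L0  ⟶  ISS  (L0)  txn=BusRd+Flush  M[L0]=25
step 15: P0: load  L1  ⟶  EII  (L1)  txn=BusRd  M[L1]=60
step 16: P0: store L0 := 84  ⟶  MII  (L0)  txn=BusRdX  M[L0]=25
step 17: P0: store L0 := 61  ⟶  MII  (L0)  txn=∅  M[L0]=25
step 18: P0: store L0 := 60  ⟶  MII  (L0)  txn=∅  M[L0]=25
step 19: P2: store L0 := 72  ⟶  IIM  (L0)  txn=BusRdX+Flush  M[L0]=60
step 20: P0: store L0 := 82  ⟶  MII  (L0)  txn=BusRdX+Flush  M[L0]=72
step 21: P0: store L2 := 38  ⟶  MII  (L2)  txn=BusRdX  M[L2]=30
step 22: P1: store L0 := 1  ⟶  IMI  (L0)  txn=BusRdX+Flush  M[L0]=82
step 23: P2: load  L0  ⟶  ISS  (L0)  txn=BusRd+Flush  M[L0]=1
step 24: P2: store L1 := 74  ⟶  IIM  (L1)  txn=BusRdX  M[L1]=60
step 25: P0: store L0 := 41  ⟶  MII  (L0)  txn=BusRdX  M[L0]=1
step 26: P1: load  L0  ⟶  SSI  (L0)  txn=BusRd+Flush  M[L0]=41

bus = BusRd,Flush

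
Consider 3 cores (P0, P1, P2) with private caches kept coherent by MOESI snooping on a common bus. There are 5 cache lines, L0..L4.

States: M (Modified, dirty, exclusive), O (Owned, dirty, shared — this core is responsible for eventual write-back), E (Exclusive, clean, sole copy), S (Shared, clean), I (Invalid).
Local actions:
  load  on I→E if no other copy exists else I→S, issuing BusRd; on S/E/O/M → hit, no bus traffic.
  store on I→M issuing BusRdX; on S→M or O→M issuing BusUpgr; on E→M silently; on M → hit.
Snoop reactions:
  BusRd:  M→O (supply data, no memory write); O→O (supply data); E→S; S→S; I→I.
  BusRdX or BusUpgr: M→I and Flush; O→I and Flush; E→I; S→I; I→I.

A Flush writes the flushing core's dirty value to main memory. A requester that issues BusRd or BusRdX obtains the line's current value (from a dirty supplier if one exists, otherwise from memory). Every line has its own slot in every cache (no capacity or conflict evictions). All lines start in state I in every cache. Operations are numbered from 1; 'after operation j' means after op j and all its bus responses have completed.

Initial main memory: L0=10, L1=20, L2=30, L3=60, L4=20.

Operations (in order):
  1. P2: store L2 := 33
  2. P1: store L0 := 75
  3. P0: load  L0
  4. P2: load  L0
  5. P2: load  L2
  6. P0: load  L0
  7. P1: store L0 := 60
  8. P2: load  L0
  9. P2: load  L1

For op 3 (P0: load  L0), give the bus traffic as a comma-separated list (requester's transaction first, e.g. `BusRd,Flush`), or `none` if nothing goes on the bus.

  op1 P2: store L2 := 33 → I/I/M on L2; bus BusRdX; mem=30
  op2 P1: store L0 := 75 → I/M/I on L0; bus BusRdX; mem=10
  op3 P0: load  L0 → S/O/I on L0; bus BusRd; mem=10
  op4 P2: load  L0 → S/O/S on L0; bus BusRd; mem=10
  op5 P2: load  L2 → I/I/M on L2; bus (none); mem=30
  op6 P0: load  L0 → S/O/S on L0; bus (none); mem=10
  op7 P1: store L0 := 60 → I/M/I on L0; bus BusUpgr; mem=10
  op8 P2: load  L0 → I/O/S on L0; bus BusRd; mem=10
  op9 P2: load  L1 → I/I/E on L1; bus BusRd; mem=20

bus = BusRd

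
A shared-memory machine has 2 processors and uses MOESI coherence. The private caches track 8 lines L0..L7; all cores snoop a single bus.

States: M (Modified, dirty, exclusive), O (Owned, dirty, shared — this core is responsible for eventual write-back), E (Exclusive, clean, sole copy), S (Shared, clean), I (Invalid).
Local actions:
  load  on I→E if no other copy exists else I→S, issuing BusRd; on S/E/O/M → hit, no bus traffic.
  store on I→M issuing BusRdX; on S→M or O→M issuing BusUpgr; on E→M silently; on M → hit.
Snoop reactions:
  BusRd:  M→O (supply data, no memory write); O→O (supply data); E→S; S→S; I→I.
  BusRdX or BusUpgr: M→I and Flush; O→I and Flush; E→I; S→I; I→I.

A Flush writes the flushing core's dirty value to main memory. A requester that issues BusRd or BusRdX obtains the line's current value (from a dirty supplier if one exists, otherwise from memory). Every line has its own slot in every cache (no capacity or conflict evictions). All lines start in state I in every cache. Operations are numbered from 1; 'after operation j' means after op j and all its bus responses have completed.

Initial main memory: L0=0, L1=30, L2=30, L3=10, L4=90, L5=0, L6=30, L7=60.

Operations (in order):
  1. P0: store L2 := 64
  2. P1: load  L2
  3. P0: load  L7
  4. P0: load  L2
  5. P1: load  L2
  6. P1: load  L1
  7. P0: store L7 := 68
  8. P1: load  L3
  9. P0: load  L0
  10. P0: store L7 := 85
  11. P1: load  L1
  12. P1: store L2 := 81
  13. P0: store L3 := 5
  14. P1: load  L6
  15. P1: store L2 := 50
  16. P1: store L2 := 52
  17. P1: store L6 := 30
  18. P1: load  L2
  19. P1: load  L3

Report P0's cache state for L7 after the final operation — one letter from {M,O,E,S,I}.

state = M

  op1 P0: store L2 := 64 → M/I on L2; bus BusRdX; mem=30
  op2 P1: load  L2 → O/S on L2; bus BusRd; mem=30
  op3 P0: load  L7 → E/I on L7; bus BusRd; mem=60
  op4 P0: load  L2 → O/S on L2; bus (none); mem=30
  op5 P1: load  L2 → O/S on L2; bus (none); mem=30
  op6 P1: load  L1 → I/E on L1; bus BusRd; mem=30
  op7 P0: store L7 := 68 → M/I on L7; bus (none); mem=60
  op8 P1: load  L3 → I/E on L3; bus BusRd; mem=10
  op9 P0: load  L0 → E/I on L0; bus BusRd; mem=0
  op10 P0: store L7 := 85 → M/I on L7; bus (none); mem=60
  op11 P1: load  L1 → I/E on L1; bus (none); mem=30
  op12 P1: store L2 := 81 → I/M on L2; bus BusUpgr Flush; mem=64
  op13 P0: store L3 := 5 → M/I on L3; bus BusRdX; mem=10
  op14 P1: load  L6 → I/E on L6; bus BusRd; mem=30
  op15 P1: store L2 := 50 → I/M on L2; bus (none); mem=64
  op16 P1: store L2 := 52 → I/M on L2; bus (none); mem=64
  op17 P1: store L6 := 30 → I/M on L6; bus (none); mem=30
  op18 P1: load  L2 → I/M on L2; bus (none); mem=64
  op19 P1: load  L3 → O/S on L3; bus BusRd; mem=10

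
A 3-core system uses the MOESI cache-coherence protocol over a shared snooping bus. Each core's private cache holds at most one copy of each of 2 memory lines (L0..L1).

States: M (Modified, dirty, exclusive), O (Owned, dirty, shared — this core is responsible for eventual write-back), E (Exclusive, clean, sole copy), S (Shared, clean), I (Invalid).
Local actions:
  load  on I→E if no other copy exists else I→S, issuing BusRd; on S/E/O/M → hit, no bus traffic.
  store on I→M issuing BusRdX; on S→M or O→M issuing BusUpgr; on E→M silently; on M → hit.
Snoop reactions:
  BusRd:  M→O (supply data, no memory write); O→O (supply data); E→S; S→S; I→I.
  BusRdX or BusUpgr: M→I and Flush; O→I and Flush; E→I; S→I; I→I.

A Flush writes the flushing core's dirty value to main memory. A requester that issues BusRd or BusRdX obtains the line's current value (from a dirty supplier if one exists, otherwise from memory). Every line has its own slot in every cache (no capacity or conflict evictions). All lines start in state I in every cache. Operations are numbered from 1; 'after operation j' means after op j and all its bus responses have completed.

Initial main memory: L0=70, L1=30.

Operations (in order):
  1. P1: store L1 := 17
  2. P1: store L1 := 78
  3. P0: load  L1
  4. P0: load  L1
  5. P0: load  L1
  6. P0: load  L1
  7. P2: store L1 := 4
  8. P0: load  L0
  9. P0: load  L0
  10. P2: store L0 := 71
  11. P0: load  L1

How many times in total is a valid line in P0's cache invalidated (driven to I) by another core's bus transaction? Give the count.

invalidations = 2

1. P1: store L1 := 17  bus=[BusRdX]  L1: P0=I P1=M P2=I  mem[L1]=30
2. P1: store L1 := 78  bus=[-]  L1: P0=I P1=M P2=I  mem[L1]=30
3. P0: load  L1  bus=[BusRd]  L1: P0=S P1=O P2=I  mem[L1]=30
4. P0: load  L1  bus=[-]  L1: P0=S P1=O P2=I  mem[L1]=30
5. P0: load  L1  bus=[-]  L1: P0=S P1=O P2=I  mem[L1]=30
6. P0: load  L1  bus=[-]  L1: P0=S P1=O P2=I  mem[L1]=30
7. P2: store L1 := 4  bus=[BusRdX,Flush]  L1: P0=I P1=I P2=M  mem[L1]=78
8. P0: load  L0  bus=[BusRd]  L0: P0=E P1=I P2=I  mem[L0]=70
9. P0: load  L0  bus=[-]  L0: P0=E P1=I P2=I  mem[L0]=70
10. P2: store L0 := 71  bus=[BusRdX]  L0: P0=I P1=I P2=M  mem[L0]=70
11. P0: load  L1  bus=[BusRd]  L1: P0=S P1=I P2=O  mem[L1]=78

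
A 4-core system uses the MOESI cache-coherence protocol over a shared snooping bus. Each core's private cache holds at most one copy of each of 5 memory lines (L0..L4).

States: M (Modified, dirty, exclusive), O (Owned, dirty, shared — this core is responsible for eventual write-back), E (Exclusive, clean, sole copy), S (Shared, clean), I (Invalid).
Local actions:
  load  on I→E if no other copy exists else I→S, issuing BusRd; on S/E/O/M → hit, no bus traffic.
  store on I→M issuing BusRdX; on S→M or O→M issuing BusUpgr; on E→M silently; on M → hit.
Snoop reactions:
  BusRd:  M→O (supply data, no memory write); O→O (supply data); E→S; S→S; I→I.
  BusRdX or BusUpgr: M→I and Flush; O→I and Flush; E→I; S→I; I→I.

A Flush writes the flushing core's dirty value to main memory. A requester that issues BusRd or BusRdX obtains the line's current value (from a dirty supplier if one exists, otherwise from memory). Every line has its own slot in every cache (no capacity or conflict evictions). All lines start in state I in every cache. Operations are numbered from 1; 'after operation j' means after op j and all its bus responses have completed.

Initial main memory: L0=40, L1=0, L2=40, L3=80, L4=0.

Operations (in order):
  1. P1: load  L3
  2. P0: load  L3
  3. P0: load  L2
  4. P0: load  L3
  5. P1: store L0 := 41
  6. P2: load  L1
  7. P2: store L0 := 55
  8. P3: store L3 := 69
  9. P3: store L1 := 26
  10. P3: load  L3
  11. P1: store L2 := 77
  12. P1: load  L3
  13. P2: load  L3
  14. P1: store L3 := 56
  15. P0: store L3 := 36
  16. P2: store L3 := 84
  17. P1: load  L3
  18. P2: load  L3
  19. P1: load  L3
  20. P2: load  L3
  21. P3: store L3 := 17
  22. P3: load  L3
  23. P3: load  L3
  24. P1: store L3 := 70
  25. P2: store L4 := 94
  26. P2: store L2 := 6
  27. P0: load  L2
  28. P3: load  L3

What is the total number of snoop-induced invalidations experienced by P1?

invalidations = 5

1. P1: load  L3  bus=[BusRd]  L3: P0=I P1=E P2=I P3=I  mem[L3]=80
2. P0: load  L3  bus=[BusRd]  L3: P0=S P1=S P2=I P3=I  mem[L3]=80
3. P0: load  L2  bus=[BusRd]  L2: P0=E P1=I P2=I P3=I  mem[L2]=40
4. P0: load  L3  bus=[-]  L3: P0=S P1=S P2=I P3=I  mem[L3]=80
5. P1: store L0 := 41  bus=[BusRdX]  L0: P0=I P1=M P2=I P3=I  mem[L0]=40
6. P2: load  L1  bus=[BusRd]  L1: P0=I P1=I P2=E P3=I  mem[L1]=0
7. P2: store L0 := 55  bus=[BusRdX,Flush]  L0: P0=I P1=I P2=M P3=I  mem[L0]=41
8. P3: store L3 := 69  bus=[BusRdX]  L3: P0=I P1=I P2=I P3=M  mem[L3]=80
9. P3: store L1 := 26  bus=[BusRdX]  L1: P0=I P1=I P2=I P3=M  mem[L1]=0
10. P3: load  L3  bus=[-]  L3: P0=I P1=I P2=I P3=M  mem[L3]=80
11. P1: store L2 := 77  bus=[BusRdX]  L2: P0=I P1=M P2=I P3=I  mem[L2]=40
12. P1: load  L3  bus=[BusRd]  L3: P0=I P1=S P2=I P3=O  mem[L3]=80
13. P2: load  L3  bus=[BusRd]  L3: P0=I P1=S P2=S P3=O  mem[L3]=80
14. P1: store L3 := 56  bus=[BusUpgr,Flush]  L3: P0=I P1=M P2=I P3=I  mem[L3]=69
15. P0: store L3 := 36  bus=[BusRdX,Flush]  L3: P0=M P1=I P2=I P3=I  mem[L3]=56
16. P2: store L3 := 84  bus=[BusRdX,Flush]  L3: P0=I P1=I P2=M P3=I  mem[L3]=36
17. P1: load  L3  bus=[BusRd]  L3: P0=I P1=S P2=O P3=I  mem[L3]=36
18. P2: load  L3  bus=[-]  L3: P0=I P1=S P2=O P3=I  mem[L3]=36
19. P1: load  L3  bus=[-]  L3: P0=I P1=S P2=O P3=I  mem[L3]=36
20. P2: load  L3  bus=[-]  L3: P0=I P1=S P2=O P3=I  mem[L3]=36
21. P3: store L3 := 17  bus=[BusRdX,Flush]  L3: P0=I P1=I P2=I P3=M  mem[L3]=84
22. P3: load  L3  bus=[-]  L3: P0=I P1=I P2=I P3=M  mem[L3]=84
23. P3: load  L3  bus=[-]  L3: P0=I P1=I P2=I P3=M  mem[L3]=84
24. P1: store L3 := 70  bus=[BusRdX,Flush]  L3: P0=I P1=M P2=I P3=I  mem[L3]=17
25. P2: store L4 := 94  bus=[BusRdX]  L4: P0=I P1=I P2=M P3=I  mem[L4]=0
26. P2: store L2 := 6  bus=[BusRdX,Flush]  L2: P0=I P1=I P2=M P3=I  mem[L2]=77
27. P0: load  L2  bus=[BusRd]  L2: P0=S P1=I P2=O P3=I  mem[L2]=77
28. P3: load  L3  bus=[BusRd]  L3: P0=I P1=O P2=I P3=S  mem[L3]=17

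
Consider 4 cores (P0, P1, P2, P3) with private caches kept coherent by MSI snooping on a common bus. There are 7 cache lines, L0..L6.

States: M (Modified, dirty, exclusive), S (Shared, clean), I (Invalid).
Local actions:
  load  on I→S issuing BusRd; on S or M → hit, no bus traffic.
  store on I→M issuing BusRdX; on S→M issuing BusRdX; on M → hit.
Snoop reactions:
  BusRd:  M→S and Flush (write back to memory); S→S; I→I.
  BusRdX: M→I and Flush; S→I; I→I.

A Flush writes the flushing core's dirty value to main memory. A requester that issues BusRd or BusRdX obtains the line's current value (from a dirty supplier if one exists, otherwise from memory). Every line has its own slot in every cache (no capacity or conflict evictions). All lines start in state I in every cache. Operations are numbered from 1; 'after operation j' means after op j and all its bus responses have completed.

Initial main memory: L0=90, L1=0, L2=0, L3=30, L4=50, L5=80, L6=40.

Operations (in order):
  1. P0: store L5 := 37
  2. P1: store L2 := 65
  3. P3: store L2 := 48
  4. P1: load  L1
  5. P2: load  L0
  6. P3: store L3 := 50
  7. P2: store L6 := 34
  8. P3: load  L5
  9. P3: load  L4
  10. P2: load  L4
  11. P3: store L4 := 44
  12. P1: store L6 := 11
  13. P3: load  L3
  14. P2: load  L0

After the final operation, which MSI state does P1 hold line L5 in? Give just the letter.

state = I

  op1 P0: store L5 := 37 → M/I/I/I on L5; bus BusRdX; mem=80
  op2 P1: store L2 := 65 → I/M/I/I on L2; bus BusRdX; mem=0
  op3 P3: store L2 := 48 → I/I/I/M on L2; bus BusRdX Flush; mem=65
  op4 P1: load  L1 → I/S/I/I on L1; bus BusRd; mem=0
  op5 P2: load  L0 → I/I/S/I on L0; bus BusRd; mem=90
  op6 P3: store L3 := 50 → I/I/I/M on L3; bus BusRdX; mem=30
  op7 P2: store L6 := 34 → I/I/M/I on L6; bus BusRdX; mem=40
  op8 P3: load  L5 → S/I/I/S on L5; bus BusRd Flush; mem=37
  op9 P3: load  L4 → I/I/I/S on L4; bus BusRd; mem=50
  op10 P2: load  L4 → I/I/S/S on L4; bus BusRd; mem=50
  op11 P3: store L4 := 44 → I/I/I/M on L4; bus BusRdX; mem=50
  op12 P1: store L6 := 11 → I/M/I/I on L6; bus BusRdX Flush; mem=34
  op13 P3: load  L3 → I/I/I/M on L3; bus (none); mem=30
  op14 P2: load  L0 → I/I/S/I on L0; bus (none); mem=90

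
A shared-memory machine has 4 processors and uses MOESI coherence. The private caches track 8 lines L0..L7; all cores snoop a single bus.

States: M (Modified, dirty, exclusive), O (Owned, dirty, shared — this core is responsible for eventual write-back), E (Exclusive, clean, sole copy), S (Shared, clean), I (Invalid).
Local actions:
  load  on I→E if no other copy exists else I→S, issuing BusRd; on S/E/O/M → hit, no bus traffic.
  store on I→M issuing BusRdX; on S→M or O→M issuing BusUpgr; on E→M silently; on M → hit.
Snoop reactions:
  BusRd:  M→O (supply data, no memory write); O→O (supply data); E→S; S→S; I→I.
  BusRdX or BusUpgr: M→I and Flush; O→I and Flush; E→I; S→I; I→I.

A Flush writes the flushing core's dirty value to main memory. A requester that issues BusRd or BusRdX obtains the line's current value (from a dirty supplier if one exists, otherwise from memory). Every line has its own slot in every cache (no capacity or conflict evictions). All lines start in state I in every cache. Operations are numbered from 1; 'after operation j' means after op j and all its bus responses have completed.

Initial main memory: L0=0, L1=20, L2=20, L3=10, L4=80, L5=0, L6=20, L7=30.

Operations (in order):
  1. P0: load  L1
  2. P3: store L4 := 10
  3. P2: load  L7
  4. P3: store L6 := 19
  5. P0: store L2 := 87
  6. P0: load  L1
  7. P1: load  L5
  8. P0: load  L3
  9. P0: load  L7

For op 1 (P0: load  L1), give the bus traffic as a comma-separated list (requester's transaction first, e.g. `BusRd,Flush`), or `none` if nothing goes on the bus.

  op1 P0: load  L1 → E/I/I/I on L1; bus BusRd; mem=20
  op2 P3: store L4 := 10 → I/I/I/M on L4; bus BusRdX; mem=80
  op3 P2: load  L7 → I/I/E/I on L7; bus BusRd; mem=30
  op4 P3: store L6 := 19 → I/I/I/M on L6; bus BusRdX; mem=20
  op5 P0: store L2 := 87 → M/I/I/I on L2; bus BusRdX; mem=20
  op6 P0: load  L1 → E/I/I/I on L1; bus (none); mem=20
  op7 P1: load  L5 → I/E/I/I on L5; bus BusRd; mem=0
  op8 P0: load  L3 → E/I/I/I on L3; bus BusRd; mem=10
  op9 P0: load  L7 → S/I/S/I on L7; bus BusRd; mem=30

bus = BusRd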